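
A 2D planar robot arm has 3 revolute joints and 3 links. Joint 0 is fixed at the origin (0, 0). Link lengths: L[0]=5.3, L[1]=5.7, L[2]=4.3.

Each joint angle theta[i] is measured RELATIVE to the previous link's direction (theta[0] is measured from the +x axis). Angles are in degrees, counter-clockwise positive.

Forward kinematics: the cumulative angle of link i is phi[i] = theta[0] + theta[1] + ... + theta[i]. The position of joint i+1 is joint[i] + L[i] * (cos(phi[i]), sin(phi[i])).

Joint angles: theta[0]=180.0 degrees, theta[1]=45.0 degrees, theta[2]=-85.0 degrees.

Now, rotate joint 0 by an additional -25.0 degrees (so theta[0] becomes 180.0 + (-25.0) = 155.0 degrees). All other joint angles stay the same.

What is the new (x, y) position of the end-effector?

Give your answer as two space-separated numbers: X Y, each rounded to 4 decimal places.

Answer: -11.9769 4.1875

Derivation:
joint[0] = (0.0000, 0.0000)  (base)
link 0: phi[0] = 155 = 155 deg
  cos(155 deg) = -0.9063, sin(155 deg) = 0.4226
  joint[1] = (0.0000, 0.0000) + 5.3 * (-0.9063, 0.4226) = (0.0000 + -4.8034, 0.0000 + 2.2399) = (-4.8034, 2.2399)
link 1: phi[1] = 155 + 45 = 200 deg
  cos(200 deg) = -0.9397, sin(200 deg) = -0.3420
  joint[2] = (-4.8034, 2.2399) + 5.7 * (-0.9397, -0.3420) = (-4.8034 + -5.3562, 2.2399 + -1.9495) = (-10.1597, 0.2904)
link 2: phi[2] = 155 + 45 + -85 = 115 deg
  cos(115 deg) = -0.4226, sin(115 deg) = 0.9063
  joint[3] = (-10.1597, 0.2904) + 4.3 * (-0.4226, 0.9063) = (-10.1597 + -1.8173, 0.2904 + 3.8971) = (-11.9769, 4.1875)
End effector: (-11.9769, 4.1875)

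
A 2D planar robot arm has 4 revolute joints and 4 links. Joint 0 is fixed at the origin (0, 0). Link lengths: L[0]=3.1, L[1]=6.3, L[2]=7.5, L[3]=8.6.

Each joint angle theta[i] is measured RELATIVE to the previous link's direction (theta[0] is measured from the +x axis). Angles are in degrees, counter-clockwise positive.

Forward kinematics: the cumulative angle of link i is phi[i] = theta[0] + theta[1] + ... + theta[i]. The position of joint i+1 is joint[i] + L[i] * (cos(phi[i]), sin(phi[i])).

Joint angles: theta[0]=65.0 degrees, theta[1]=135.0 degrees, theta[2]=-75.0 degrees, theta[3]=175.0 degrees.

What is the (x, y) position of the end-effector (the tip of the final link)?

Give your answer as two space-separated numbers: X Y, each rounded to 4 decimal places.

joint[0] = (0.0000, 0.0000)  (base)
link 0: phi[0] = 65 = 65 deg
  cos(65 deg) = 0.4226, sin(65 deg) = 0.9063
  joint[1] = (0.0000, 0.0000) + 3.1 * (0.4226, 0.9063) = (0.0000 + 1.3101, 0.0000 + 2.8096) = (1.3101, 2.8096)
link 1: phi[1] = 65 + 135 = 200 deg
  cos(200 deg) = -0.9397, sin(200 deg) = -0.3420
  joint[2] = (1.3101, 2.8096) + 6.3 * (-0.9397, -0.3420) = (1.3101 + -5.9201, 2.8096 + -2.1547) = (-4.6099, 0.6548)
link 2: phi[2] = 65 + 135 + -75 = 125 deg
  cos(125 deg) = -0.5736, sin(125 deg) = 0.8192
  joint[3] = (-4.6099, 0.6548) + 7.5 * (-0.5736, 0.8192) = (-4.6099 + -4.3018, 0.6548 + 6.1436) = (-8.9118, 6.7985)
link 3: phi[3] = 65 + 135 + -75 + 175 = 300 deg
  cos(300 deg) = 0.5000, sin(300 deg) = -0.8660
  joint[4] = (-8.9118, 6.7985) + 8.6 * (0.5000, -0.8660) = (-8.9118 + 4.3000, 6.7985 + -7.4478) = (-4.6118, -0.6494)
End effector: (-4.6118, -0.6494)

Answer: -4.6118 -0.6494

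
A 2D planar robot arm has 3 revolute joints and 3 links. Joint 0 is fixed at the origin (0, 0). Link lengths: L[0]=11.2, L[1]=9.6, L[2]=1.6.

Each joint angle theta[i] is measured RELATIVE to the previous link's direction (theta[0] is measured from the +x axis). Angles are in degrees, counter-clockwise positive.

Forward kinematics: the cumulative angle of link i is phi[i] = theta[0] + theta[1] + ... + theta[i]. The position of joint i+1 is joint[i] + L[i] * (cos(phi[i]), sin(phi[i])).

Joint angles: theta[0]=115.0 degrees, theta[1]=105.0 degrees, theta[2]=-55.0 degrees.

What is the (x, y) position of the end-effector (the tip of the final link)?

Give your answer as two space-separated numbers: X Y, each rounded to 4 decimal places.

joint[0] = (0.0000, 0.0000)  (base)
link 0: phi[0] = 115 = 115 deg
  cos(115 deg) = -0.4226, sin(115 deg) = 0.9063
  joint[1] = (0.0000, 0.0000) + 11.2 * (-0.4226, 0.9063) = (0.0000 + -4.7333, 0.0000 + 10.1506) = (-4.7333, 10.1506)
link 1: phi[1] = 115 + 105 = 220 deg
  cos(220 deg) = -0.7660, sin(220 deg) = -0.6428
  joint[2] = (-4.7333, 10.1506) + 9.6 * (-0.7660, -0.6428) = (-4.7333 + -7.3540, 10.1506 + -6.1708) = (-12.0874, 3.9799)
link 2: phi[2] = 115 + 105 + -55 = 165 deg
  cos(165 deg) = -0.9659, sin(165 deg) = 0.2588
  joint[3] = (-12.0874, 3.9799) + 1.6 * (-0.9659, 0.2588) = (-12.0874 + -1.5455, 3.9799 + 0.4141) = (-13.6328, 4.3940)
End effector: (-13.6328, 4.3940)

Answer: -13.6328 4.3940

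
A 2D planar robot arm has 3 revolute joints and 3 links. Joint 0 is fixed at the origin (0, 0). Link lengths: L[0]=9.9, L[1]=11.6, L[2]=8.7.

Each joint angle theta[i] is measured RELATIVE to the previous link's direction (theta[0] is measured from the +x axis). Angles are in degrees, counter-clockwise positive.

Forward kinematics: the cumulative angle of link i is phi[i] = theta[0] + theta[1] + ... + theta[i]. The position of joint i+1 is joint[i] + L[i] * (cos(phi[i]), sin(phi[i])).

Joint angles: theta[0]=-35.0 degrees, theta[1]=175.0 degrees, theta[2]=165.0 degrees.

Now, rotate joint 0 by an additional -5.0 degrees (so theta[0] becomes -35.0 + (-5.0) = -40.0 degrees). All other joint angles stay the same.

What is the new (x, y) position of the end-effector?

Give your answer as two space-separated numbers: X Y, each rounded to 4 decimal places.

Answer: 3.7314 -5.6956

Derivation:
joint[0] = (0.0000, 0.0000)  (base)
link 0: phi[0] = -40 = -40 deg
  cos(-40 deg) = 0.7660, sin(-40 deg) = -0.6428
  joint[1] = (0.0000, 0.0000) + 9.9 * (0.7660, -0.6428) = (0.0000 + 7.5838, 0.0000 + -6.3636) = (7.5838, -6.3636)
link 1: phi[1] = -40 + 175 = 135 deg
  cos(135 deg) = -0.7071, sin(135 deg) = 0.7071
  joint[2] = (7.5838, -6.3636) + 11.6 * (-0.7071, 0.7071) = (7.5838 + -8.2024, -6.3636 + 8.2024) = (-0.6186, 1.8388)
link 2: phi[2] = -40 + 175 + 165 = 300 deg
  cos(300 deg) = 0.5000, sin(300 deg) = -0.8660
  joint[3] = (-0.6186, 1.8388) + 8.7 * (0.5000, -0.8660) = (-0.6186 + 4.3500, 1.8388 + -7.5344) = (3.7314, -5.6956)
End effector: (3.7314, -5.6956)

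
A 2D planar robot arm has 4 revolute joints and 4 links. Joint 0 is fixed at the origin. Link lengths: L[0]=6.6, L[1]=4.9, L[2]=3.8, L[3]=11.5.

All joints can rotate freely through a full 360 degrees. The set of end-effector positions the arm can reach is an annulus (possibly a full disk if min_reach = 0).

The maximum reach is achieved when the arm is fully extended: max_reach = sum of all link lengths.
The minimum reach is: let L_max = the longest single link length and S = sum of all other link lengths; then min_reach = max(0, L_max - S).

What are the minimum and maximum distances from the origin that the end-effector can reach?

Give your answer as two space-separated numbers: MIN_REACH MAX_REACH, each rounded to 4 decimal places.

Link lengths: [6.6, 4.9, 3.8, 11.5]
max_reach = 6.6 + 4.9 + 3.8 + 11.5 = 26.8
L_max = max([6.6, 4.9, 3.8, 11.5]) = 11.5
S (sum of others) = 26.8 - 11.5 = 15.3
min_reach = max(0, 11.5 - 15.3) = max(0, -3.8) = 0

Answer: 0.0000 26.8000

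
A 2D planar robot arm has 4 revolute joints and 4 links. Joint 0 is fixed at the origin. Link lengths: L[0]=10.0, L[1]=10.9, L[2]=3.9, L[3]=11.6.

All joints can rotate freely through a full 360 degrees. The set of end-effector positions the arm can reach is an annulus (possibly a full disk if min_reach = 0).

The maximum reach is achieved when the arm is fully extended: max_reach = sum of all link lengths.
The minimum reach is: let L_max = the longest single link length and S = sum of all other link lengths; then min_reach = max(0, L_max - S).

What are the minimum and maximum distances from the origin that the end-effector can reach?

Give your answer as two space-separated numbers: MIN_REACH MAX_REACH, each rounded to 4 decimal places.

Answer: 0.0000 36.4000

Derivation:
Link lengths: [10.0, 10.9, 3.9, 11.6]
max_reach = 10 + 10.9 + 3.9 + 11.6 = 36.4
L_max = max([10.0, 10.9, 3.9, 11.6]) = 11.6
S (sum of others) = 36.4 - 11.6 = 24.8
min_reach = max(0, 11.6 - 24.8) = max(0, -13.2) = 0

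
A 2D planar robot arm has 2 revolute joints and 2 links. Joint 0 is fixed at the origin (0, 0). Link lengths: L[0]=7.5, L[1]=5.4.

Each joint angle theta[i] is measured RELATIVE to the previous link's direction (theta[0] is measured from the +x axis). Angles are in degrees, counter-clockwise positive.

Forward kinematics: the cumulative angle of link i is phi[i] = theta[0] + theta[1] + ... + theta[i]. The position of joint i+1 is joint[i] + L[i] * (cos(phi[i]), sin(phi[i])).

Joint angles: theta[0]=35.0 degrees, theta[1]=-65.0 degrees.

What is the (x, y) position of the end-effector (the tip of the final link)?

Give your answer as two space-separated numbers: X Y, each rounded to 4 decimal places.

Answer: 10.8202 1.6018

Derivation:
joint[0] = (0.0000, 0.0000)  (base)
link 0: phi[0] = 35 = 35 deg
  cos(35 deg) = 0.8192, sin(35 deg) = 0.5736
  joint[1] = (0.0000, 0.0000) + 7.5 * (0.8192, 0.5736) = (0.0000 + 6.1436, 0.0000 + 4.3018) = (6.1436, 4.3018)
link 1: phi[1] = 35 + -65 = -30 deg
  cos(-30 deg) = 0.8660, sin(-30 deg) = -0.5000
  joint[2] = (6.1436, 4.3018) + 5.4 * (0.8660, -0.5000) = (6.1436 + 4.6765, 4.3018 + -2.7000) = (10.8202, 1.6018)
End effector: (10.8202, 1.6018)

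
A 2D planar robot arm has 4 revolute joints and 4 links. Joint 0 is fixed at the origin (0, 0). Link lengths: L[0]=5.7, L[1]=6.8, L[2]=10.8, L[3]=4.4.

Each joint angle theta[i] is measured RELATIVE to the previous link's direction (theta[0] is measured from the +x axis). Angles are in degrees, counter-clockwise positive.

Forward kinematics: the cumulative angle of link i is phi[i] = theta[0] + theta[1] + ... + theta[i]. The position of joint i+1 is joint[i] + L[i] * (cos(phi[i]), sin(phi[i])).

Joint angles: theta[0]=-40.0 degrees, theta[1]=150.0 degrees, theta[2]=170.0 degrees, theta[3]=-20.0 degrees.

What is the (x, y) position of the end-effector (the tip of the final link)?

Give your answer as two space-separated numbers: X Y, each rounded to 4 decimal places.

Answer: 3.1521 -12.2431

Derivation:
joint[0] = (0.0000, 0.0000)  (base)
link 0: phi[0] = -40 = -40 deg
  cos(-40 deg) = 0.7660, sin(-40 deg) = -0.6428
  joint[1] = (0.0000, 0.0000) + 5.7 * (0.7660, -0.6428) = (0.0000 + 4.3665, 0.0000 + -3.6639) = (4.3665, -3.6639)
link 1: phi[1] = -40 + 150 = 110 deg
  cos(110 deg) = -0.3420, sin(110 deg) = 0.9397
  joint[2] = (4.3665, -3.6639) + 6.8 * (-0.3420, 0.9397) = (4.3665 + -2.3257, -3.6639 + 6.3899) = (2.0407, 2.7260)
link 2: phi[2] = -40 + 150 + 170 = 280 deg
  cos(280 deg) = 0.1736, sin(280 deg) = -0.9848
  joint[3] = (2.0407, 2.7260) + 10.8 * (0.1736, -0.9848) = (2.0407 + 1.8754, 2.7260 + -10.6359) = (3.9161, -7.9099)
link 3: phi[3] = -40 + 150 + 170 + -20 = 260 deg
  cos(260 deg) = -0.1736, sin(260 deg) = -0.9848
  joint[4] = (3.9161, -7.9099) + 4.4 * (-0.1736, -0.9848) = (3.9161 + -0.7641, -7.9099 + -4.3332) = (3.1521, -12.2431)
End effector: (3.1521, -12.2431)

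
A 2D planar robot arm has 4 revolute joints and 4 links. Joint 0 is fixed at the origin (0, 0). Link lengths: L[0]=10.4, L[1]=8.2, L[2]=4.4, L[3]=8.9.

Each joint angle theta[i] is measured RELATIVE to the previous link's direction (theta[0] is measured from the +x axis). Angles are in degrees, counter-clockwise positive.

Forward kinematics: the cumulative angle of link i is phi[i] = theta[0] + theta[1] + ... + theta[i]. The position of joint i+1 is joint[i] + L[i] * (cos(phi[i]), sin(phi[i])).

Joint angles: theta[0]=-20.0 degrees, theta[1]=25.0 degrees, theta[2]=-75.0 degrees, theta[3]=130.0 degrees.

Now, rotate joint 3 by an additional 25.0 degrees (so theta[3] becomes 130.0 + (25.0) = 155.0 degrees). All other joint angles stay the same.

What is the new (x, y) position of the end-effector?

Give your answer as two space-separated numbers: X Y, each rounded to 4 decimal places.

joint[0] = (0.0000, 0.0000)  (base)
link 0: phi[0] = -20 = -20 deg
  cos(-20 deg) = 0.9397, sin(-20 deg) = -0.3420
  joint[1] = (0.0000, 0.0000) + 10.4 * (0.9397, -0.3420) = (0.0000 + 9.7728, 0.0000 + -3.5570) = (9.7728, -3.5570)
link 1: phi[1] = -20 + 25 = 5 deg
  cos(5 deg) = 0.9962, sin(5 deg) = 0.0872
  joint[2] = (9.7728, -3.5570) + 8.2 * (0.9962, 0.0872) = (9.7728 + 8.1688, -3.5570 + 0.7147) = (17.9416, -2.8423)
link 2: phi[2] = -20 + 25 + -75 = -70 deg
  cos(-70 deg) = 0.3420, sin(-70 deg) = -0.9397
  joint[3] = (17.9416, -2.8423) + 4.4 * (0.3420, -0.9397) = (17.9416 + 1.5049, -2.8423 + -4.1346) = (19.4465, -6.9770)
link 3: phi[3] = -20 + 25 + -75 + 155 = 85 deg
  cos(85 deg) = 0.0872, sin(85 deg) = 0.9962
  joint[4] = (19.4465, -6.9770) + 8.9 * (0.0872, 0.9962) = (19.4465 + 0.7757, -6.9770 + 8.8661) = (20.2222, 1.8892)
End effector: (20.2222, 1.8892)

Answer: 20.2222 1.8892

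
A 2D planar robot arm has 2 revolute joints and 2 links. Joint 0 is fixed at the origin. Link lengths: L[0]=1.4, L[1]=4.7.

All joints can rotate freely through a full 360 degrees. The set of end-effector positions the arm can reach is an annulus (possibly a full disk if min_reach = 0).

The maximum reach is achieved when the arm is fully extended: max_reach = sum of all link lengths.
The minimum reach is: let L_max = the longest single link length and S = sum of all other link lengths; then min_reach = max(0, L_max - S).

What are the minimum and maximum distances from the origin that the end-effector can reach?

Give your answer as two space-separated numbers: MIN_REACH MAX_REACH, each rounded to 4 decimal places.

Answer: 3.3000 6.1000

Derivation:
Link lengths: [1.4, 4.7]
max_reach = 1.4 + 4.7 = 6.1
L_max = max([1.4, 4.7]) = 4.7
S (sum of others) = 6.1 - 4.7 = 1.4
min_reach = max(0, 4.7 - 1.4) = max(0, 3.3) = 3.3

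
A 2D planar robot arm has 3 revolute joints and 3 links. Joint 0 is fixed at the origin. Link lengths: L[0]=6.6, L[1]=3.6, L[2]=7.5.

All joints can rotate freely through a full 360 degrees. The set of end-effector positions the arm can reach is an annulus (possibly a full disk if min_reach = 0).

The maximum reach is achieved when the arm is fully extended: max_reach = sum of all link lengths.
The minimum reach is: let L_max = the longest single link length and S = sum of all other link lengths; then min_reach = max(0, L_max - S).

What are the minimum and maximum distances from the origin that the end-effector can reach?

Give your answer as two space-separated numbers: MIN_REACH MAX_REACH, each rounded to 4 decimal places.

Link lengths: [6.6, 3.6, 7.5]
max_reach = 6.6 + 3.6 + 7.5 = 17.7
L_max = max([6.6, 3.6, 7.5]) = 7.5
S (sum of others) = 17.7 - 7.5 = 10.2
min_reach = max(0, 7.5 - 10.2) = max(0, -2.7) = 0

Answer: 0.0000 17.7000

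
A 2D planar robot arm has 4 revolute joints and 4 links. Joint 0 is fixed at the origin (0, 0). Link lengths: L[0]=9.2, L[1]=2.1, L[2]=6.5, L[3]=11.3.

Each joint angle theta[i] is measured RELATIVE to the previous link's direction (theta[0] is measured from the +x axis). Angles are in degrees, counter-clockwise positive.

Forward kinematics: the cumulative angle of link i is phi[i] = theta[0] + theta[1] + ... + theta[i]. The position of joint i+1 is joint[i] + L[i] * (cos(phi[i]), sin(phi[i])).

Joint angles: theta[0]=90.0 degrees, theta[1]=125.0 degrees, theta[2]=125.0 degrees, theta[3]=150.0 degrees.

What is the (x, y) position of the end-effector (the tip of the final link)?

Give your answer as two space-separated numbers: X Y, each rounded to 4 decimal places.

joint[0] = (0.0000, 0.0000)  (base)
link 0: phi[0] = 90 = 90 deg
  cos(90 deg) = 0.0000, sin(90 deg) = 1.0000
  joint[1] = (0.0000, 0.0000) + 9.2 * (0.0000, 1.0000) = (0.0000 + 0.0000, 0.0000 + 9.2000) = (0.0000, 9.2000)
link 1: phi[1] = 90 + 125 = 215 deg
  cos(215 deg) = -0.8192, sin(215 deg) = -0.5736
  joint[2] = (0.0000, 9.2000) + 2.1 * (-0.8192, -0.5736) = (0.0000 + -1.7202, 9.2000 + -1.2045) = (-1.7202, 7.9955)
link 2: phi[2] = 90 + 125 + 125 = 340 deg
  cos(340 deg) = 0.9397, sin(340 deg) = -0.3420
  joint[3] = (-1.7202, 7.9955) + 6.5 * (0.9397, -0.3420) = (-1.7202 + 6.1080, 7.9955 + -2.2231) = (4.3878, 5.7724)
link 3: phi[3] = 90 + 125 + 125 + 150 = 490 deg
  cos(490 deg) = -0.6428, sin(490 deg) = 0.7660
  joint[4] = (4.3878, 5.7724) + 11.3 * (-0.6428, 0.7660) = (4.3878 + -7.2635, 5.7724 + 8.6563) = (-2.8757, 14.4287)
End effector: (-2.8757, 14.4287)

Answer: -2.8757 14.4287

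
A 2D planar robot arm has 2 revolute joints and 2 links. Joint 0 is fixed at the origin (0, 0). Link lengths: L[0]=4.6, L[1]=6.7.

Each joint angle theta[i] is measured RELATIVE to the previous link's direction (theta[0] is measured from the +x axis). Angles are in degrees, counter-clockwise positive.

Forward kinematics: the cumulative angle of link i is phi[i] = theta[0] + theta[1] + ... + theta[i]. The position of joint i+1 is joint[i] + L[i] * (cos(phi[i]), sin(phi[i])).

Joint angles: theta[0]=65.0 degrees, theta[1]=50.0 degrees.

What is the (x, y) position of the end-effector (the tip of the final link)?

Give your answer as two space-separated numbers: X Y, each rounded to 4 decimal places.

Answer: -0.8875 10.2413

Derivation:
joint[0] = (0.0000, 0.0000)  (base)
link 0: phi[0] = 65 = 65 deg
  cos(65 deg) = 0.4226, sin(65 deg) = 0.9063
  joint[1] = (0.0000, 0.0000) + 4.6 * (0.4226, 0.9063) = (0.0000 + 1.9440, 0.0000 + 4.1690) = (1.9440, 4.1690)
link 1: phi[1] = 65 + 50 = 115 deg
  cos(115 deg) = -0.4226, sin(115 deg) = 0.9063
  joint[2] = (1.9440, 4.1690) + 6.7 * (-0.4226, 0.9063) = (1.9440 + -2.8315, 4.1690 + 6.0723) = (-0.8875, 10.2413)
End effector: (-0.8875, 10.2413)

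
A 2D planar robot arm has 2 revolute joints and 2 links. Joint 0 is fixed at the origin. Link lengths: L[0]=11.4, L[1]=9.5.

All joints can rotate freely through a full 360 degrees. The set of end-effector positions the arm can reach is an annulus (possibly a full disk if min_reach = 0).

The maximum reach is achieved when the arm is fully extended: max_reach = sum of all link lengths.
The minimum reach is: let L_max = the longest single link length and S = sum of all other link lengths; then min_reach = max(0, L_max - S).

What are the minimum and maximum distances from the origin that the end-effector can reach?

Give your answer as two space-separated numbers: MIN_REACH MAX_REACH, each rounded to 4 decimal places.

Answer: 1.9000 20.9000

Derivation:
Link lengths: [11.4, 9.5]
max_reach = 11.4 + 9.5 = 20.9
L_max = max([11.4, 9.5]) = 11.4
S (sum of others) = 20.9 - 11.4 = 9.5
min_reach = max(0, 11.4 - 9.5) = max(0, 1.9) = 1.9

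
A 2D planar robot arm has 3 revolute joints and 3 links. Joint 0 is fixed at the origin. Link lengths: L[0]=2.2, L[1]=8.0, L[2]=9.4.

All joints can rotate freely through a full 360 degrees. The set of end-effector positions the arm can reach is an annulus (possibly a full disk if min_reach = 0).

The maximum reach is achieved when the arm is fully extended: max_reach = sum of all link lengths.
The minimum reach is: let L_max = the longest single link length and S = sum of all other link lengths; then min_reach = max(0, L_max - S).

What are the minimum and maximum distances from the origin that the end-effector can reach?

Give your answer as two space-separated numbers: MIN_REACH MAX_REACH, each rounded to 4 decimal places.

Answer: 0.0000 19.6000

Derivation:
Link lengths: [2.2, 8.0, 9.4]
max_reach = 2.2 + 8 + 9.4 = 19.6
L_max = max([2.2, 8.0, 9.4]) = 9.4
S (sum of others) = 19.6 - 9.4 = 10.2
min_reach = max(0, 9.4 - 10.2) = max(0, -0.8) = 0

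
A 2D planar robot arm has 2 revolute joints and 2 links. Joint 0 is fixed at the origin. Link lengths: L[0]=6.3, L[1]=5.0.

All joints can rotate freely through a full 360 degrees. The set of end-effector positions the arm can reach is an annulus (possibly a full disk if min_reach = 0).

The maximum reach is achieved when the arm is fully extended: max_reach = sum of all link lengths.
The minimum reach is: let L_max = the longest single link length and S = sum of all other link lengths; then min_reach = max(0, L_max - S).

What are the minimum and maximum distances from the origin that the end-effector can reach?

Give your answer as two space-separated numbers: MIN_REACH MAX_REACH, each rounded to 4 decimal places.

Answer: 1.3000 11.3000

Derivation:
Link lengths: [6.3, 5.0]
max_reach = 6.3 + 5 = 11.3
L_max = max([6.3, 5.0]) = 6.3
S (sum of others) = 11.3 - 6.3 = 5
min_reach = max(0, 6.3 - 5) = max(0, 1.3) = 1.3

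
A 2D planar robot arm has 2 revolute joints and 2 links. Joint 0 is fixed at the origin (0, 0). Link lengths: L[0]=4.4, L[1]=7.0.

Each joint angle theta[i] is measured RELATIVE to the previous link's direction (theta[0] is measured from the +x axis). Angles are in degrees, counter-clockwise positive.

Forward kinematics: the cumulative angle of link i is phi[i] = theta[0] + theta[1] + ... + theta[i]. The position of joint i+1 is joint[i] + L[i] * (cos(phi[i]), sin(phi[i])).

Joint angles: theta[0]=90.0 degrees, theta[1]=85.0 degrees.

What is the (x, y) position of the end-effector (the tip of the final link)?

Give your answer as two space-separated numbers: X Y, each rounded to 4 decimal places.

Answer: -6.9734 5.0101

Derivation:
joint[0] = (0.0000, 0.0000)  (base)
link 0: phi[0] = 90 = 90 deg
  cos(90 deg) = 0.0000, sin(90 deg) = 1.0000
  joint[1] = (0.0000, 0.0000) + 4.4 * (0.0000, 1.0000) = (0.0000 + 0.0000, 0.0000 + 4.4000) = (0.0000, 4.4000)
link 1: phi[1] = 90 + 85 = 175 deg
  cos(175 deg) = -0.9962, sin(175 deg) = 0.0872
  joint[2] = (0.0000, 4.4000) + 7 * (-0.9962, 0.0872) = (0.0000 + -6.9734, 4.4000 + 0.6101) = (-6.9734, 5.0101)
End effector: (-6.9734, 5.0101)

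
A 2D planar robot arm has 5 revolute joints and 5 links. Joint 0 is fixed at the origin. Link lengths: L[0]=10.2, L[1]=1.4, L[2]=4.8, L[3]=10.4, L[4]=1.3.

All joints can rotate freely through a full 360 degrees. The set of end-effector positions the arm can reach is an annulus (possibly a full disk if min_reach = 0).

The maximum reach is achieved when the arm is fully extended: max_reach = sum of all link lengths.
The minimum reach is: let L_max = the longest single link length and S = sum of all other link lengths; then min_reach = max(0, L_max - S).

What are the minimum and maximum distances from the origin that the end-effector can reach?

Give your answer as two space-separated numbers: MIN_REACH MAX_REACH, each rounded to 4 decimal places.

Answer: 0.0000 28.1000

Derivation:
Link lengths: [10.2, 1.4, 4.8, 10.4, 1.3]
max_reach = 10.2 + 1.4 + 4.8 + 10.4 + 1.3 = 28.1
L_max = max([10.2, 1.4, 4.8, 10.4, 1.3]) = 10.4
S (sum of others) = 28.1 - 10.4 = 17.7
min_reach = max(0, 10.4 - 17.7) = max(0, -7.3) = 0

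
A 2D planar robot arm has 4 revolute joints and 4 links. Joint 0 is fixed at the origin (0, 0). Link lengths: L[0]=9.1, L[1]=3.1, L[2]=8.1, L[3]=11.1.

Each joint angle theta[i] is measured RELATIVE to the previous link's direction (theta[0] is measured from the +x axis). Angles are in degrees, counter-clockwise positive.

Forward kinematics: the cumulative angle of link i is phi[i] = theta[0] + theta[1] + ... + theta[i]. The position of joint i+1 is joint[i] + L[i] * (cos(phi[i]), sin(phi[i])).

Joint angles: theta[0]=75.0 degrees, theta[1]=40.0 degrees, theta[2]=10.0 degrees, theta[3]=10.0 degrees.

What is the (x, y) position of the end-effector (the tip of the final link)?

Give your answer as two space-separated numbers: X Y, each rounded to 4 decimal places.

joint[0] = (0.0000, 0.0000)  (base)
link 0: phi[0] = 75 = 75 deg
  cos(75 deg) = 0.2588, sin(75 deg) = 0.9659
  joint[1] = (0.0000, 0.0000) + 9.1 * (0.2588, 0.9659) = (0.0000 + 2.3553, 0.0000 + 8.7899) = (2.3553, 8.7899)
link 1: phi[1] = 75 + 40 = 115 deg
  cos(115 deg) = -0.4226, sin(115 deg) = 0.9063
  joint[2] = (2.3553, 8.7899) + 3.1 * (-0.4226, 0.9063) = (2.3553 + -1.3101, 8.7899 + 2.8096) = (1.0451, 11.5995)
link 2: phi[2] = 75 + 40 + 10 = 125 deg
  cos(125 deg) = -0.5736, sin(125 deg) = 0.8192
  joint[3] = (1.0451, 11.5995) + 8.1 * (-0.5736, 0.8192) = (1.0451 + -4.6460, 11.5995 + 6.6351) = (-3.6008, 18.2346)
link 3: phi[3] = 75 + 40 + 10 + 10 = 135 deg
  cos(135 deg) = -0.7071, sin(135 deg) = 0.7071
  joint[4] = (-3.6008, 18.2346) + 11.1 * (-0.7071, 0.7071) = (-3.6008 + -7.8489, 18.2346 + 7.8489) = (-11.4497, 26.0835)
End effector: (-11.4497, 26.0835)

Answer: -11.4497 26.0835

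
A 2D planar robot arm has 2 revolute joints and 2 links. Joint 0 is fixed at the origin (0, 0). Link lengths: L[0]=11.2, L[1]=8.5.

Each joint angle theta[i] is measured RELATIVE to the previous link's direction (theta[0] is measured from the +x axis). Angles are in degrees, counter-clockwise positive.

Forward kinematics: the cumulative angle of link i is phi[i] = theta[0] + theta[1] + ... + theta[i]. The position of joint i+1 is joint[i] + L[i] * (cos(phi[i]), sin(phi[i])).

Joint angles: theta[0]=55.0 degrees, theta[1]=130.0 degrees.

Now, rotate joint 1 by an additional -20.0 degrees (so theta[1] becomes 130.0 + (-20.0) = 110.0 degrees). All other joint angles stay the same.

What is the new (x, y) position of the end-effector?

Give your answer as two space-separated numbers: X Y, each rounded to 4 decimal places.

Answer: -1.7863 11.3745

Derivation:
joint[0] = (0.0000, 0.0000)  (base)
link 0: phi[0] = 55 = 55 deg
  cos(55 deg) = 0.5736, sin(55 deg) = 0.8192
  joint[1] = (0.0000, 0.0000) + 11.2 * (0.5736, 0.8192) = (0.0000 + 6.4241, 0.0000 + 9.1745) = (6.4241, 9.1745)
link 1: phi[1] = 55 + 110 = 165 deg
  cos(165 deg) = -0.9659, sin(165 deg) = 0.2588
  joint[2] = (6.4241, 9.1745) + 8.5 * (-0.9659, 0.2588) = (6.4241 + -8.2104, 9.1745 + 2.2000) = (-1.7863, 11.3745)
End effector: (-1.7863, 11.3745)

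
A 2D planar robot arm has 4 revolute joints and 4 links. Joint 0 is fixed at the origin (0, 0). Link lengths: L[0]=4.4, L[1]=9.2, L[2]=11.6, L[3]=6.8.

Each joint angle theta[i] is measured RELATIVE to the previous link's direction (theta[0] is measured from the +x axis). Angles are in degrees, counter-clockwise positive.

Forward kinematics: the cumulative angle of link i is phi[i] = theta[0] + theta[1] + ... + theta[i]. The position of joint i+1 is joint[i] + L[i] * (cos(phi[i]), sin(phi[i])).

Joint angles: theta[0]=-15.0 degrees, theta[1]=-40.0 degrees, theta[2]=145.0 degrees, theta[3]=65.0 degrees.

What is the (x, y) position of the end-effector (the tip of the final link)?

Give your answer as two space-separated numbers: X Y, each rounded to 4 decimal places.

joint[0] = (0.0000, 0.0000)  (base)
link 0: phi[0] = -15 = -15 deg
  cos(-15 deg) = 0.9659, sin(-15 deg) = -0.2588
  joint[1] = (0.0000, 0.0000) + 4.4 * (0.9659, -0.2588) = (0.0000 + 4.2501, 0.0000 + -1.1388) = (4.2501, -1.1388)
link 1: phi[1] = -15 + -40 = -55 deg
  cos(-55 deg) = 0.5736, sin(-55 deg) = -0.8192
  joint[2] = (4.2501, -1.1388) + 9.2 * (0.5736, -0.8192) = (4.2501 + 5.2769, -1.1388 + -7.5362) = (9.5270, -8.6750)
link 2: phi[2] = -15 + -40 + 145 = 90 deg
  cos(90 deg) = 0.0000, sin(90 deg) = 1.0000
  joint[3] = (9.5270, -8.6750) + 11.6 * (0.0000, 1.0000) = (9.5270 + 0.0000, -8.6750 + 11.6000) = (9.5270, 2.9250)
link 3: phi[3] = -15 + -40 + 145 + 65 = 155 deg
  cos(155 deg) = -0.9063, sin(155 deg) = 0.4226
  joint[4] = (9.5270, 2.9250) + 6.8 * (-0.9063, 0.4226) = (9.5270 + -6.1629, 2.9250 + 2.8738) = (3.3641, 5.7988)
End effector: (3.3641, 5.7988)

Answer: 3.3641 5.7988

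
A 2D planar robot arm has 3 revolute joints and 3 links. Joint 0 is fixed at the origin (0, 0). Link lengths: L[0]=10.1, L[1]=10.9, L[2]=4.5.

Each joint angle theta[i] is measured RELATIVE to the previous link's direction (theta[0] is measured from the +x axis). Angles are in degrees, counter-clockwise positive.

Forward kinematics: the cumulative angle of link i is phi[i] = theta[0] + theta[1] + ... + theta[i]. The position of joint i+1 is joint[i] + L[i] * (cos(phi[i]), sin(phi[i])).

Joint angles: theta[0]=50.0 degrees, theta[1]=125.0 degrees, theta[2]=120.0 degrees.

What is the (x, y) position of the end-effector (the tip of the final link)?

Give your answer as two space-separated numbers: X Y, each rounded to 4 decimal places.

joint[0] = (0.0000, 0.0000)  (base)
link 0: phi[0] = 50 = 50 deg
  cos(50 deg) = 0.6428, sin(50 deg) = 0.7660
  joint[1] = (0.0000, 0.0000) + 10.1 * (0.6428, 0.7660) = (0.0000 + 6.4922, 0.0000 + 7.7370) = (6.4922, 7.7370)
link 1: phi[1] = 50 + 125 = 175 deg
  cos(175 deg) = -0.9962, sin(175 deg) = 0.0872
  joint[2] = (6.4922, 7.7370) + 10.9 * (-0.9962, 0.0872) = (6.4922 + -10.8585, 7.7370 + 0.9500) = (-4.3664, 8.6870)
link 2: phi[2] = 50 + 125 + 120 = 295 deg
  cos(295 deg) = 0.4226, sin(295 deg) = -0.9063
  joint[3] = (-4.3664, 8.6870) + 4.5 * (0.4226, -0.9063) = (-4.3664 + 1.9018, 8.6870 + -4.0784) = (-2.4646, 4.6087)
End effector: (-2.4646, 4.6087)

Answer: -2.4646 4.6087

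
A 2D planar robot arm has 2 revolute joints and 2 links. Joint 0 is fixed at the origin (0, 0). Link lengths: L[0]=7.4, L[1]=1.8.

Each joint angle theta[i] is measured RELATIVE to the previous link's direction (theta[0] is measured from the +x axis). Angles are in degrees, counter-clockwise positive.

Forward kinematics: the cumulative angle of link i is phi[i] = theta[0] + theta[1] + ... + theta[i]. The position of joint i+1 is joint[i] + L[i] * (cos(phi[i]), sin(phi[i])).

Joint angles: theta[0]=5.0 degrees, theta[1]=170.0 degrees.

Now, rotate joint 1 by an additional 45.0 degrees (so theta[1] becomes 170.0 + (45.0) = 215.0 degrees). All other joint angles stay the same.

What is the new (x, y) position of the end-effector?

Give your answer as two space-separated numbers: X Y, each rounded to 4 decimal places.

joint[0] = (0.0000, 0.0000)  (base)
link 0: phi[0] = 5 = 5 deg
  cos(5 deg) = 0.9962, sin(5 deg) = 0.0872
  joint[1] = (0.0000, 0.0000) + 7.4 * (0.9962, 0.0872) = (0.0000 + 7.3718, 0.0000 + 0.6450) = (7.3718, 0.6450)
link 1: phi[1] = 5 + 215 = 220 deg
  cos(220 deg) = -0.7660, sin(220 deg) = -0.6428
  joint[2] = (7.3718, 0.6450) + 1.8 * (-0.7660, -0.6428) = (7.3718 + -1.3789, 0.6450 + -1.1570) = (5.9930, -0.5121)
End effector: (5.9930, -0.5121)

Answer: 5.9930 -0.5121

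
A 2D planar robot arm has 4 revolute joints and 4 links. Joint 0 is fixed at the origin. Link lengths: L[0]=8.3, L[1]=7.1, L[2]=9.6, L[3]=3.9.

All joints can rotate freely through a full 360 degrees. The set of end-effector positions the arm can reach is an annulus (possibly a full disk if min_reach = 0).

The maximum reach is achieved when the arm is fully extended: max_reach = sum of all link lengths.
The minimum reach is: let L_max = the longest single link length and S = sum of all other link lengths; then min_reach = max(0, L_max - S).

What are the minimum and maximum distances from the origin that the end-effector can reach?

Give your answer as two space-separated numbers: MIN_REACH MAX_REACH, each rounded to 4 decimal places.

Answer: 0.0000 28.9000

Derivation:
Link lengths: [8.3, 7.1, 9.6, 3.9]
max_reach = 8.3 + 7.1 + 9.6 + 3.9 = 28.9
L_max = max([8.3, 7.1, 9.6, 3.9]) = 9.6
S (sum of others) = 28.9 - 9.6 = 19.3
min_reach = max(0, 9.6 - 19.3) = max(0, -9.7) = 0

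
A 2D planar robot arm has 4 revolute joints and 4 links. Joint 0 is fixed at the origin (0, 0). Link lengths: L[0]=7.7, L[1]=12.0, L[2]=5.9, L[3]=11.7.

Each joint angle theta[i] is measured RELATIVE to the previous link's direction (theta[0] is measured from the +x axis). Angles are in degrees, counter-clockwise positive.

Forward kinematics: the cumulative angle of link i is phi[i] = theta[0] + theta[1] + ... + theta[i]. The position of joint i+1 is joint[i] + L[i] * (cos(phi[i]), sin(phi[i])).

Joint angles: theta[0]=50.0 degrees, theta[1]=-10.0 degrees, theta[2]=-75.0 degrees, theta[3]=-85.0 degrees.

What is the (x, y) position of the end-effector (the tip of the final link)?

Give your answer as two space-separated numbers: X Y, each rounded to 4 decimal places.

joint[0] = (0.0000, 0.0000)  (base)
link 0: phi[0] = 50 = 50 deg
  cos(50 deg) = 0.6428, sin(50 deg) = 0.7660
  joint[1] = (0.0000, 0.0000) + 7.7 * (0.6428, 0.7660) = (0.0000 + 4.9495, 0.0000 + 5.8985) = (4.9495, 5.8985)
link 1: phi[1] = 50 + -10 = 40 deg
  cos(40 deg) = 0.7660, sin(40 deg) = 0.6428
  joint[2] = (4.9495, 5.8985) + 12 * (0.7660, 0.6428) = (4.9495 + 9.1925, 5.8985 + 7.7135) = (14.1420, 13.6120)
link 2: phi[2] = 50 + -10 + -75 = -35 deg
  cos(-35 deg) = 0.8192, sin(-35 deg) = -0.5736
  joint[3] = (14.1420, 13.6120) + 5.9 * (0.8192, -0.5736) = (14.1420 + 4.8330, 13.6120 + -3.3841) = (18.9750, 10.2279)
link 3: phi[3] = 50 + -10 + -75 + -85 = -120 deg
  cos(-120 deg) = -0.5000, sin(-120 deg) = -0.8660
  joint[4] = (18.9750, 10.2279) + 11.7 * (-0.5000, -0.8660) = (18.9750 + -5.8500, 10.2279 + -10.1325) = (13.1250, 0.0954)
End effector: (13.1250, 0.0954)

Answer: 13.1250 0.0954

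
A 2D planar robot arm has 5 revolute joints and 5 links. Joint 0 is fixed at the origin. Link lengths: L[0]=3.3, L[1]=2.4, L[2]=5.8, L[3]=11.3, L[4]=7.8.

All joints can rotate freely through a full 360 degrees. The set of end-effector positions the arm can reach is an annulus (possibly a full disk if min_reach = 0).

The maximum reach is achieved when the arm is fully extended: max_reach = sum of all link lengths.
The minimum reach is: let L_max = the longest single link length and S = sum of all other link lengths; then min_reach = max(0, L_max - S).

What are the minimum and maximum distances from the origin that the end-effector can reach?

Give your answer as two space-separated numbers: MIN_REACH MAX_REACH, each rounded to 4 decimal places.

Answer: 0.0000 30.6000

Derivation:
Link lengths: [3.3, 2.4, 5.8, 11.3, 7.8]
max_reach = 3.3 + 2.4 + 5.8 + 11.3 + 7.8 = 30.6
L_max = max([3.3, 2.4, 5.8, 11.3, 7.8]) = 11.3
S (sum of others) = 30.6 - 11.3 = 19.3
min_reach = max(0, 11.3 - 19.3) = max(0, -8) = 0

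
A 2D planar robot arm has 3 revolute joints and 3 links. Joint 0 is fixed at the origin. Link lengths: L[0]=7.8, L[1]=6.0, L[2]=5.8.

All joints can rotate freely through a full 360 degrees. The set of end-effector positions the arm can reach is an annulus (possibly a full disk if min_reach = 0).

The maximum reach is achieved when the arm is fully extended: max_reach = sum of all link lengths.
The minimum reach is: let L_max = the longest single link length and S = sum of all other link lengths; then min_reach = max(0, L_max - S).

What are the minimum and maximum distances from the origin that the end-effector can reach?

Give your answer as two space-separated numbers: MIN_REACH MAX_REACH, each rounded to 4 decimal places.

Link lengths: [7.8, 6.0, 5.8]
max_reach = 7.8 + 6 + 5.8 = 19.6
L_max = max([7.8, 6.0, 5.8]) = 7.8
S (sum of others) = 19.6 - 7.8 = 11.8
min_reach = max(0, 7.8 - 11.8) = max(0, -4) = 0

Answer: 0.0000 19.6000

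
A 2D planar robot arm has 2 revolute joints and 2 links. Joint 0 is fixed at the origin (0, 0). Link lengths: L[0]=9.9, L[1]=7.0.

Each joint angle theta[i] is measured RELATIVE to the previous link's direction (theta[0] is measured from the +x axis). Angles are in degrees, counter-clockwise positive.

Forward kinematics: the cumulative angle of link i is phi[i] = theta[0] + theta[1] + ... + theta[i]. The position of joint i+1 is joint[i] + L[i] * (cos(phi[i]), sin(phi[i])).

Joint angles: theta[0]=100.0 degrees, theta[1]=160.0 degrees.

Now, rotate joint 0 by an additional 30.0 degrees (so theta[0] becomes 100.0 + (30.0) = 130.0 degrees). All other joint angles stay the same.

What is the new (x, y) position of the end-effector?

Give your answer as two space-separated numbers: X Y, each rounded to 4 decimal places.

Answer: -3.9695 1.0060

Derivation:
joint[0] = (0.0000, 0.0000)  (base)
link 0: phi[0] = 130 = 130 deg
  cos(130 deg) = -0.6428, sin(130 deg) = 0.7660
  joint[1] = (0.0000, 0.0000) + 9.9 * (-0.6428, 0.7660) = (0.0000 + -6.3636, 0.0000 + 7.5838) = (-6.3636, 7.5838)
link 1: phi[1] = 130 + 160 = 290 deg
  cos(290 deg) = 0.3420, sin(290 deg) = -0.9397
  joint[2] = (-6.3636, 7.5838) + 7 * (0.3420, -0.9397) = (-6.3636 + 2.3941, 7.5838 + -6.5778) = (-3.9695, 1.0060)
End effector: (-3.9695, 1.0060)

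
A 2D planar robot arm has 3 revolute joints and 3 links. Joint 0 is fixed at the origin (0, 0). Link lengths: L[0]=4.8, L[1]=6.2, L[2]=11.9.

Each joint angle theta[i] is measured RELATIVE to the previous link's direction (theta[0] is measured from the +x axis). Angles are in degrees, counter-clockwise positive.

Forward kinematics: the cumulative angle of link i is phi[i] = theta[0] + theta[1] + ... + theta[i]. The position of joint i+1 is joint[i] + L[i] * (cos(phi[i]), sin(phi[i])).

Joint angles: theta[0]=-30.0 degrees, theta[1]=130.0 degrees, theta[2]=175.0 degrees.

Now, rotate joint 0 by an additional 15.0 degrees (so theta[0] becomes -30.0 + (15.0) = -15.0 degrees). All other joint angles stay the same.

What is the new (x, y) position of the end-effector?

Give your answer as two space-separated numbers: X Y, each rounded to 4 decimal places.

joint[0] = (0.0000, 0.0000)  (base)
link 0: phi[0] = -15 = -15 deg
  cos(-15 deg) = 0.9659, sin(-15 deg) = -0.2588
  joint[1] = (0.0000, 0.0000) + 4.8 * (0.9659, -0.2588) = (0.0000 + 4.6364, 0.0000 + -1.2423) = (4.6364, -1.2423)
link 1: phi[1] = -15 + 130 = 115 deg
  cos(115 deg) = -0.4226, sin(115 deg) = 0.9063
  joint[2] = (4.6364, -1.2423) + 6.2 * (-0.4226, 0.9063) = (4.6364 + -2.6202, -1.2423 + 5.6191) = (2.0162, 4.3768)
link 2: phi[2] = -15 + 130 + 175 = 290 deg
  cos(290 deg) = 0.3420, sin(290 deg) = -0.9397
  joint[3] = (2.0162, 4.3768) + 11.9 * (0.3420, -0.9397) = (2.0162 + 4.0700, 4.3768 + -11.1823) = (6.0863, -6.8056)
End effector: (6.0863, -6.8056)

Answer: 6.0863 -6.8056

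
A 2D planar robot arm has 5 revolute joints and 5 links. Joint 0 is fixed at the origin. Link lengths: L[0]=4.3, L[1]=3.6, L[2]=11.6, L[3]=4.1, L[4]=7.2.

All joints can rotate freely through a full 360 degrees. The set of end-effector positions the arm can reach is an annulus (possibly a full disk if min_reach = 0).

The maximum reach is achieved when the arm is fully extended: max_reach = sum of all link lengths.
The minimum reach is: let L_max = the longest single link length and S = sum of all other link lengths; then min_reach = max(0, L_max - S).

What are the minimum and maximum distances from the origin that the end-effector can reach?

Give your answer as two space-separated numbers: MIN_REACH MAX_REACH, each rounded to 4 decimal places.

Answer: 0.0000 30.8000

Derivation:
Link lengths: [4.3, 3.6, 11.6, 4.1, 7.2]
max_reach = 4.3 + 3.6 + 11.6 + 4.1 + 7.2 = 30.8
L_max = max([4.3, 3.6, 11.6, 4.1, 7.2]) = 11.6
S (sum of others) = 30.8 - 11.6 = 19.2
min_reach = max(0, 11.6 - 19.2) = max(0, -7.6) = 0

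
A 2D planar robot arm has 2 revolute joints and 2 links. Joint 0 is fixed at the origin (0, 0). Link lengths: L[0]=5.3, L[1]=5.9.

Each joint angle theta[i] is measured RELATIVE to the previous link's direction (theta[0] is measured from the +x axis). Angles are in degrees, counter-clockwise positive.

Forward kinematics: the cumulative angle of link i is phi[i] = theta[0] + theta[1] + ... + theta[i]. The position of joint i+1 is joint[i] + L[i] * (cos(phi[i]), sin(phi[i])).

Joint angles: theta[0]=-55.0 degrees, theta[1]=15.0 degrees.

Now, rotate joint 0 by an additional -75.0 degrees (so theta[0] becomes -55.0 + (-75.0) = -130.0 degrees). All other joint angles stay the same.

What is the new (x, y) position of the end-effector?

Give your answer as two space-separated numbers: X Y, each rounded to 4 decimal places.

Answer: -5.9002 -9.4073

Derivation:
joint[0] = (0.0000, 0.0000)  (base)
link 0: phi[0] = -130 = -130 deg
  cos(-130 deg) = -0.6428, sin(-130 deg) = -0.7660
  joint[1] = (0.0000, 0.0000) + 5.3 * (-0.6428, -0.7660) = (0.0000 + -3.4068, 0.0000 + -4.0600) = (-3.4068, -4.0600)
link 1: phi[1] = -130 + 15 = -115 deg
  cos(-115 deg) = -0.4226, sin(-115 deg) = -0.9063
  joint[2] = (-3.4068, -4.0600) + 5.9 * (-0.4226, -0.9063) = (-3.4068 + -2.4934, -4.0600 + -5.3472) = (-5.9002, -9.4073)
End effector: (-5.9002, -9.4073)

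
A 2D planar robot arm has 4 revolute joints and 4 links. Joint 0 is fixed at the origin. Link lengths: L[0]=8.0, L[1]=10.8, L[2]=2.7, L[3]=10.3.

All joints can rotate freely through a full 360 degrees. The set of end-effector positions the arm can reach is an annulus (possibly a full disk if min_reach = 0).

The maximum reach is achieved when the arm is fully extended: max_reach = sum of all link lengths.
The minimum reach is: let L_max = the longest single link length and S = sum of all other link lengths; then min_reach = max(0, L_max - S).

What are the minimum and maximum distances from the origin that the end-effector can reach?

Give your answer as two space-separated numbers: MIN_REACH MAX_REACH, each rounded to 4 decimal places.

Link lengths: [8.0, 10.8, 2.7, 10.3]
max_reach = 8 + 10.8 + 2.7 + 10.3 = 31.8
L_max = max([8.0, 10.8, 2.7, 10.3]) = 10.8
S (sum of others) = 31.8 - 10.8 = 21
min_reach = max(0, 10.8 - 21) = max(0, -10.2) = 0

Answer: 0.0000 31.8000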